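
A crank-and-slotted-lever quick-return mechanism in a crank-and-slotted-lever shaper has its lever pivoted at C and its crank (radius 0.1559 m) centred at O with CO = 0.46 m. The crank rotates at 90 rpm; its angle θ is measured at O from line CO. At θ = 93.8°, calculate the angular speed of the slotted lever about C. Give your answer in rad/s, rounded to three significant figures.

0.814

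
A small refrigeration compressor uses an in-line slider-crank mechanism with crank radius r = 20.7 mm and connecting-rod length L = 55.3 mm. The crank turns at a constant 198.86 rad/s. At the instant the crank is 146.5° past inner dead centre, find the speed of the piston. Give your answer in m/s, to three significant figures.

1.55

ω = 198.9 rad/s
For an in-line slider-crank, x = r cosθ + √(L² − r² sin²θ), so v = −rω sinθ·[1 + r cosθ/√(L² − r² sin²θ)].
With r = 0.0207 m, L = 0.0553 m, θ = 146.5°: √(L² − r² sin²θ) = 0.054107 m.
v = −0.0207·198.9·0.55194·[1 + 0.0207·-0.83389/0.054107] = -1.5472 m/s.
|v| = 1.5472 m/s.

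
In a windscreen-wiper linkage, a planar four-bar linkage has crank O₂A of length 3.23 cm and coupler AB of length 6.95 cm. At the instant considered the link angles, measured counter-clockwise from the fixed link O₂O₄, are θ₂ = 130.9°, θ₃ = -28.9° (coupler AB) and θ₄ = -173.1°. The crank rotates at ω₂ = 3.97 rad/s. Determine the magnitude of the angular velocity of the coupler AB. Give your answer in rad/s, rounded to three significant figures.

ω₂ = 3.97 rad/s
Differentiating the loop-closure r₂e^{iθ₂}+r₃e^{iθ₃}=r₁+r₄e^{iθ₄} gives r₂ω₂e^{iθ₂}+r₃ω₃e^{iθ₃}=r₄ω₄e^{iθ₄}.
Eliminating the other unknown: ω₃ = r₂ω₂ sin(θ₄−θ₂) / [r₃ sin(θ₃−θ₄)].
Numerator sine = +0.82904; denominator sine = +0.58496.
Result = 0.0323·3.97·(+0.82904) / (0.0695·(+0.58496)) = +2.6149 rad/s; magnitude 2.6149 rad/s.

2.61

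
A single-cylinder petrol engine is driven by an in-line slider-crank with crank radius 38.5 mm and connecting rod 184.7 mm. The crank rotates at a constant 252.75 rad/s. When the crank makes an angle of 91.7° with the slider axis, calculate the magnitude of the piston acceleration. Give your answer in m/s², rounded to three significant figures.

596

ω = 252.8 rad/s
x(θ) = r cosθ + √(L² − r² sin²θ); with ω constant, a = ω²·d²x/dθ².
d²x/dθ² = −r cosθ − r²(cos2θ)/√u − r⁴ sin²2θ/(4u^{3/2}),  u = L² − r² sin²θ = 0.0326331 m².
Substituting r = 0.0385 m, L = 0.1847 m, θ = 91.7°: d²x/dθ² = +0.0093326 m.
a = ω²·d²x/dθ² = (252.8)²·(+0.0093326) = +596.19 m/s²;  |a| = 596.19 m/s².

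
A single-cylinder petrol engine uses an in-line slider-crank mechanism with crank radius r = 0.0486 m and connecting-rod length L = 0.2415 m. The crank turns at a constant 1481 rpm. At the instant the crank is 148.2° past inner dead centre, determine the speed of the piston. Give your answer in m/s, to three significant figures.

3.29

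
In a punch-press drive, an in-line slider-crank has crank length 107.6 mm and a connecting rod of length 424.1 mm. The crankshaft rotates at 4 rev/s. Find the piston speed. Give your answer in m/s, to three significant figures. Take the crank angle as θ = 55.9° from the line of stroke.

ω = 2π·4 = 25.13 rad/s
For an in-line slider-crank, x = r cosθ + √(L² − r² sin²θ), so v = −rω sinθ·[1 + r cosθ/√(L² − r² sin²θ)].
With r = 0.1076 m, L = 0.4241 m, θ = 55.9°: √(L² − r² sin²θ) = 0.41463 m.
v = −0.1076·25.13·0.82806·[1 + 0.1076·0.56064/0.41463] = -2.5651 m/s.
|v| = 2.5651 m/s.

2.57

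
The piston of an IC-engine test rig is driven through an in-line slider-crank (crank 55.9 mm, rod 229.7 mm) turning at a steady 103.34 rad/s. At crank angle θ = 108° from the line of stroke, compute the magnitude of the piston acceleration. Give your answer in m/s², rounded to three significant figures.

ω = 103.3 rad/s
x(θ) = r cosθ + √(L² − r² sin²θ); with ω constant, a = ω²·d²x/dθ².
d²x/dθ² = −r cosθ − r²(cos2θ)/√u − r⁴ sin²2θ/(4u^{3/2}),  u = L² − r² sin²θ = 0.0499357 m².
Substituting r = 0.0559 m, L = 0.2297 m, θ = 108°: d²x/dθ² = +0.028511 m.
a = ω²·d²x/dθ² = (103.3)²·(+0.028511) = +304.48 m/s²;  |a| = 304.48 m/s².

304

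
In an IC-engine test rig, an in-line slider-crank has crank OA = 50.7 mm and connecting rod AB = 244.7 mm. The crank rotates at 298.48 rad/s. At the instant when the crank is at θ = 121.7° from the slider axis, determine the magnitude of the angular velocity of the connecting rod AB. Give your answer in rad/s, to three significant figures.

ω = 298.5 rad/s
The rod makes angle φ with the slider axis where L sinφ = r sinθ; differentiating, L cosφ·φ̇ = r ω cosθ.
L cosφ = √(L² − r² sin²θ) = 0.24087 m.
|ω_rod| = r ω |cosθ| / √(L² − r² sin²θ) = 0.0507·298.5·0.52547/0.24087 = 33.014 rad/s.

33.0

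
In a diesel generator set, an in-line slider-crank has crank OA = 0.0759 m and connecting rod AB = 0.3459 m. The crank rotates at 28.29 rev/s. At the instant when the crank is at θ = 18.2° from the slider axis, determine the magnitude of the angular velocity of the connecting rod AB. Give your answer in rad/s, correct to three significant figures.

ω = 177.8 rad/s (converted from 28.29 rev/s).
The rod makes angle φ with the slider axis where L sinφ = r sinθ; differentiating, L cosφ·φ̇ = r ω cosθ.
L cosφ = √(L² − r² sin²θ) = 0.34509 m.
|ω_rod| = r ω |cosθ| / √(L² − r² sin²θ) = 0.0759·177.8·0.94997/0.34509 = 37.14 rad/s.

37.1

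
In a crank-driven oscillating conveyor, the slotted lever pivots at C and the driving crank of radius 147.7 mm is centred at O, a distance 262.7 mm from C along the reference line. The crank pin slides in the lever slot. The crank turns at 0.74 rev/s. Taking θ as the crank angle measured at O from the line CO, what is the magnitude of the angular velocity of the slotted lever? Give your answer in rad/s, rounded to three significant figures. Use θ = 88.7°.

1.14

ω = 4.65 rad/s (from 0.74 rev/s).
Crank pin A relative to C: A = (d + r cosθ, r sinθ); lever angle φ = atan2(r sinθ, d + r cosθ).
Differentiating tanφ: φ̇ = rω(d cosθ + r)/(d² + r² + 2dr cosθ).
d² + r² + 2dr cosθ = |CA|² = 0.0925872 m²;  d cosθ + r = +0.15366 m.
|ω_lever| = |0.1477·4.65·+0.15366| / 0.0925872 = 1.1397 rad/s.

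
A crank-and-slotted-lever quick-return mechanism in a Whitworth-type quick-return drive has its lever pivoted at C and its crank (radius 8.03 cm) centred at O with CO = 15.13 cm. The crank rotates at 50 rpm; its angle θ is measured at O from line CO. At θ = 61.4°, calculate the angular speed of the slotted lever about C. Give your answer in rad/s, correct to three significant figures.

ω = 5.236 rad/s (from 50 rpm).
Crank pin A relative to C: A = (d + r cosθ, r sinθ); lever angle φ = atan2(r sinθ, d + r cosθ).
Differentiating tanφ: φ̇ = rω(d cosθ + r)/(d² + r² + 2dr cosθ).
d² + r² + 2dr cosθ = |CA|² = 0.0409714 m²;  d cosθ + r = +0.15273 m.
|ω_lever| = |0.0803·5.236·+0.15273| / 0.0409714 = 1.5673 rad/s.

1.57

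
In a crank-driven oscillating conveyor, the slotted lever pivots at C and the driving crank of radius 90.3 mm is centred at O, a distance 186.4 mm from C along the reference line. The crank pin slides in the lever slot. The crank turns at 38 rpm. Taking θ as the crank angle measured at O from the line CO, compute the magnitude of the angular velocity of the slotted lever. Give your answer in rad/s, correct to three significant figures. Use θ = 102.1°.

ω = 3.979 rad/s (from 38 rpm).
Crank pin A relative to C: A = (d + r cosθ, r sinθ); lever angle φ = atan2(r sinθ, d + r cosθ).
Differentiating tanφ: φ̇ = rω(d cosθ + r)/(d² + r² + 2dr cosθ).
d² + r² + 2dr cosθ = |CA|² = 0.0358425 m²;  d cosθ + r = +0.051227 m.
|ω_lever| = |0.0903·3.979·+0.051227| / 0.0358425 = 0.51357 rad/s.

0.514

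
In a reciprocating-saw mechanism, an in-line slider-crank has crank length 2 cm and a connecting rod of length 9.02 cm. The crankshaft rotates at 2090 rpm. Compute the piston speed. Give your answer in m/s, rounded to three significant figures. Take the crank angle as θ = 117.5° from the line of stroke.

3.48

ω = 2π·2090/60 = 218.9 rad/s
For an in-line slider-crank, x = r cosθ + √(L² − r² sin²θ), so v = −rω sinθ·[1 + r cosθ/√(L² − r² sin²θ)].
With r = 0.02 m, L = 0.0902 m, θ = 117.5°: √(L² − r² sin²θ) = 0.088438 m.
v = −0.02·218.9·0.88701·[1 + 0.02·-0.46175/0.088438] = -3.4773 m/s.
|v| = 3.4773 m/s.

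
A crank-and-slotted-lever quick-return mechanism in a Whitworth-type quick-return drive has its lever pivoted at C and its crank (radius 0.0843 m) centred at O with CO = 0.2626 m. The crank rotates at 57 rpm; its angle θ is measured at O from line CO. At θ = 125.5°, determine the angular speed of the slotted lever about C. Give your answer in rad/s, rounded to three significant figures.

ω = 5.969 rad/s (from 57 rpm).
Crank pin A relative to C: A = (d + r cosθ, r sinθ); lever angle φ = atan2(r sinθ, d + r cosθ).
Differentiating tanφ: φ̇ = rω(d cosθ + r)/(d² + r² + 2dr cosθ).
d² + r² + 2dr cosθ = |CA|² = 0.050355 m²;  d cosθ + r = -0.068193 m.
|ω_lever| = |0.0843·5.969·-0.068193| / 0.050355 = 0.68144 rad/s.

0.681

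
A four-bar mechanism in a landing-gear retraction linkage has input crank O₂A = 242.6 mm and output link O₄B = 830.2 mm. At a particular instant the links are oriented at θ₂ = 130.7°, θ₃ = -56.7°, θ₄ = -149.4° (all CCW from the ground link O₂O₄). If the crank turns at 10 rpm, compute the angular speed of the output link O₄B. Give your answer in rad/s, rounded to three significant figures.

ω₂ = 1.047 rad/s (from 10 rpm).
Differentiating the loop-closure r₂e^{iθ₂}+r₃e^{iθ₃}=r₁+r₄e^{iθ₄} gives r₂ω₂e^{iθ₂}+r₃ω₃e^{iθ₃}=r₄ω₄e^{iθ₄}.
Eliminating the other unknown: ω₄ = r₂ω₂ sin(θ₂−θ₃) / [r₄ sin(θ₄−θ₃)].
Numerator sine = -0.12880; denominator sine = -0.99889.
Result = 0.2426·1.047·(-0.12880) / (0.8302·(-0.99889)) = +0.039457 rad/s; magnitude 0.039457 rad/s.

0.0395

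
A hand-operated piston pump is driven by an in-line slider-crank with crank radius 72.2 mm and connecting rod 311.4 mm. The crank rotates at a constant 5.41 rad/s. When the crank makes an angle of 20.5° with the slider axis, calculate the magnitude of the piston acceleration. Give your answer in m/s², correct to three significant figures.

2.35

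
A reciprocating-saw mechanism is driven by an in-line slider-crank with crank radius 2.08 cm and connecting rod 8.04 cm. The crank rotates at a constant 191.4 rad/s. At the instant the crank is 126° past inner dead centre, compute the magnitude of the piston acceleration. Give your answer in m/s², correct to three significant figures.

ω = 191.4 rad/s
x(θ) = r cosθ + √(L² − r² sin²θ); with ω constant, a = ω²·d²x/dθ².
d²x/dθ² = −r cosθ − r²(cos2θ)/√u − r⁴ sin²2θ/(4u^{3/2}),  u = L² − r² sin²θ = 0.00618099 m².
Substituting r = 0.0208 m, L = 0.0804 m, θ = 126°: d²x/dθ² = +0.013839 m.
a = ω²·d²x/dθ² = (191.4)²·(+0.013839) = +506.99 m/s²;  |a| = 506.99 m/s².

507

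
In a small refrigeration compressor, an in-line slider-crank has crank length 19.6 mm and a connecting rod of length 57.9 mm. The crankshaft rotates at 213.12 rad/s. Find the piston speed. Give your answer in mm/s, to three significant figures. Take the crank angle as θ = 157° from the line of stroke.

1120

ω = 213.1 rad/s
For an in-line slider-crank, x = r cosθ + √(L² − r² sin²θ), so v = −rω sinθ·[1 + r cosθ/√(L² − r² sin²θ)].
With r = 0.0196 m, L = 0.0579 m, θ = 157°: √(L² − r² sin²θ) = 0.057391 m.
v = −0.0196·213.1·0.39073·[1 + 0.0196·-0.92050/0.057391] = -1.1191 m/s.
|v| = 1.1191 m/s = 1119.1 mm/s.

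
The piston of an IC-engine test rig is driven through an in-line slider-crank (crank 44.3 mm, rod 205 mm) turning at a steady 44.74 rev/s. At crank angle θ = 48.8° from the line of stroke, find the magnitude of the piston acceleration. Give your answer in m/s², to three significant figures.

ω = 2π·44.7 = 281.1 rad/s
x(θ) = r cosθ + √(L² − r² sin²θ); with ω constant, a = ω²·d²x/dθ².
d²x/dθ² = −r cosθ − r²(cos2θ)/√u − r⁴ sin²2θ/(4u^{3/2}),  u = L² − r² sin²θ = 0.040914 m².
Substituting r = 0.0443 m, L = 0.205 m, θ = 48.8°: d²x/dθ² = -0.028011 m.
a = ω²·d²x/dθ² = (281.1)²·(-0.028011) = -2213.5 m/s²;  |a| = 2213.5 m/s².

2210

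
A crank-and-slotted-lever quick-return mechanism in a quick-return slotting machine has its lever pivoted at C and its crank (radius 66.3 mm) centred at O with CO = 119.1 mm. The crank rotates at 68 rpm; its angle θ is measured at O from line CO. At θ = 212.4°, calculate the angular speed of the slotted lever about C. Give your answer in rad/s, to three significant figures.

ω = 7.121 rad/s (from 68 rpm).
Crank pin A relative to C: A = (d + r cosθ, r sinθ); lever angle φ = atan2(r sinθ, d + r cosθ).
Differentiating tanφ: φ̇ = rω(d cosθ + r)/(d² + r² + 2dr cosθ).
d² + r² + 2dr cosθ = |CA|² = 0.00524632 m²;  d cosθ + r = -0.034259 m.
|ω_lever| = |0.0663·7.121·-0.034259| / 0.00524632 = 3.083 rad/s.

3.08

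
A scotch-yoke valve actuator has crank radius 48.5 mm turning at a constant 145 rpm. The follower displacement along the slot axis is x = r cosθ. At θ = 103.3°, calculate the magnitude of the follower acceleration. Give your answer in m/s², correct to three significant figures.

2.57

ω = 15.18 rad/s (from 145 rpm).
x = r cosθ ⇒ ẍ = −rω² cosθ (ω constant).
|a| = rω²|cosθ| = 0.0485·(15.18)²·|cos 103.3°| = 2.5725 m/s².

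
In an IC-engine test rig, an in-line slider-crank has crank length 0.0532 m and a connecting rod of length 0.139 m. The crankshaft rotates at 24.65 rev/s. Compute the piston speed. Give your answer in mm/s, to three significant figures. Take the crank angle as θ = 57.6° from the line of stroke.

8460

ω = 2π·24.6 = 154.9 rad/s
For an in-line slider-crank, x = r cosθ + √(L² − r² sin²θ), so v = −rω sinθ·[1 + r cosθ/√(L² − r² sin²θ)].
With r = 0.0532 m, L = 0.139 m, θ = 57.6°: √(L² − r² sin²θ) = 0.13154 m.
v = −0.0532·154.9·0.84433·[1 + 0.0532·0.53583/0.13154] = -8.4646 m/s.
|v| = 8.4646 m/s = 8464.6 mm/s.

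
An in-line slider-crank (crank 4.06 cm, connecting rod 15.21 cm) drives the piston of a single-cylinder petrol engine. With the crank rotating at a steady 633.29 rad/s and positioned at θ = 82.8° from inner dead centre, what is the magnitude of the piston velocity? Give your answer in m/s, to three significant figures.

26.4

ω = 633.3 rad/s
For an in-line slider-crank, x = r cosθ + √(L² − r² sin²θ), so v = −rω sinθ·[1 + r cosθ/√(L² − r² sin²θ)].
With r = 0.0406 m, L = 0.1521 m, θ = 82.8°: √(L² − r² sin²θ) = 0.14667 m.
v = −0.0406·633.3·0.99211·[1 + 0.0406·0.12533/0.14667] = -26.394 m/s.
|v| = 26.394 m/s.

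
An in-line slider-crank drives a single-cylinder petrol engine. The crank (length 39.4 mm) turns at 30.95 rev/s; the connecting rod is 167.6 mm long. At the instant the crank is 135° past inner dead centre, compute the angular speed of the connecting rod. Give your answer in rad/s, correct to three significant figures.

32.8

ω = 194.5 rad/s (converted from 30.95 rev/s).
The rod makes angle φ with the slider axis where L sinφ = r sinθ; differentiating, L cosφ·φ̇ = r ω cosθ.
L cosφ = √(L² − r² sin²θ) = 0.16527 m.
|ω_rod| = r ω |cosθ| / √(L² − r² sin²θ) = 0.0394·194.5·0.70711/0.16527 = 32.782 rad/s.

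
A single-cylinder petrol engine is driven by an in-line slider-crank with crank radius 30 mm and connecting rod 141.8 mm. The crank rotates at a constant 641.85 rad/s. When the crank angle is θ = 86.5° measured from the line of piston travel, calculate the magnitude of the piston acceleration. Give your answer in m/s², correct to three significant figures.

ω = 641.9 rad/s
x(θ) = r cosθ + √(L² − r² sin²θ); with ω constant, a = ω²·d²x/dθ².
d²x/dθ² = −r cosθ − r²(cos2θ)/√u − r⁴ sin²2θ/(4u^{3/2}),  u = L² − r² sin²θ = 0.0192106 m².
Substituting r = 0.03 m, L = 0.1418 m, θ = 86.5°: d²x/dθ² = +0.0046124 m.
a = ω²·d²x/dθ² = (641.9)²·(+0.0046124) = +1900.2 m/s²;  |a| = 1900.2 m/s².

1900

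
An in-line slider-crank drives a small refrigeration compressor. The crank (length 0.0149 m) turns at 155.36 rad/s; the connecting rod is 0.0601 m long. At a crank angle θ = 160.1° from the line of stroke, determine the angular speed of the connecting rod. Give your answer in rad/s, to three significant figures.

ω = 155.4 rad/s
The rod makes angle φ with the slider axis where L sinφ = r sinθ; differentiating, L cosφ·φ̇ = r ω cosθ.
L cosφ = √(L² − r² sin²θ) = 0.059886 m.
|ω_rod| = r ω |cosθ| / √(L² − r² sin²θ) = 0.0149·155.4·0.94029/0.059886 = 36.347 rad/s.

36.3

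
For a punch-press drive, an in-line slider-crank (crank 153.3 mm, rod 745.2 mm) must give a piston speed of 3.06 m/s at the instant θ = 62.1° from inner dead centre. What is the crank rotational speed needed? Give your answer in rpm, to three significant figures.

For an in-line slider-crank, |v_piston| = rω|sinθ|·[1 + r cosθ/√(L² − r² sin²θ)].
With r = 0.1533 m, L = 0.7452 m, θ = 62.1°: the bracketed kinematic factor |dx/dθ| = 0.14874 m.
ω = v/|dx/dθ| = 3.06/0.14874 = 20.572 rad/s.
N = 60ω/(2π) = 196.45 rpm.

196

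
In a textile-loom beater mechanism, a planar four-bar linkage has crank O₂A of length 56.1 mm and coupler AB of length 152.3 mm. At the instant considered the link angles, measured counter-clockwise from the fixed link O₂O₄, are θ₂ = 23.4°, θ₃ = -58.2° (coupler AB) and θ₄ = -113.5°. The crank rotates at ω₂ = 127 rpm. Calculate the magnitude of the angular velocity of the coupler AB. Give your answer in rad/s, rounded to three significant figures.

4.07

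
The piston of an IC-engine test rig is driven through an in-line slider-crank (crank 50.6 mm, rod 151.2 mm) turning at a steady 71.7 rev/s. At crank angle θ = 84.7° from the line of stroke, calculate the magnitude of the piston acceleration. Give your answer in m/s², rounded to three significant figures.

ω = 2π·71.7 = 450.5 rad/s
x(θ) = r cosθ + √(L² − r² sin²θ); with ω constant, a = ω²·d²x/dθ².
d²x/dθ² = −r cosθ − r²(cos2θ)/√u − r⁴ sin²2θ/(4u^{3/2}),  u = L² − r² sin²θ = 0.0203229 m².
Substituting r = 0.0506 m, L = 0.1512 m, θ = 84.7°: d²x/dθ² = +0.01296 m.
a = ω²·d²x/dθ² = (450.5)²·(+0.01296) = +2630.4 m/s²;  |a| = 2630.4 m/s².

2630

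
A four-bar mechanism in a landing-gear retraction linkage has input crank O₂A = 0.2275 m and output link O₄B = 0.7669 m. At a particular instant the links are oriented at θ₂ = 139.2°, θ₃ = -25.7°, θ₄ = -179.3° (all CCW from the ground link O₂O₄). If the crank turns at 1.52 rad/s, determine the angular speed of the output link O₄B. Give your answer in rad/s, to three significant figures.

0.264

ω₂ = 1.52 rad/s
Differentiating the loop-closure r₂e^{iθ₂}+r₃e^{iθ₃}=r₁+r₄e^{iθ₄} gives r₂ω₂e^{iθ₂}+r₃ω₃e^{iθ₃}=r₄ω₄e^{iθ₄}.
Eliminating the other unknown: ω₄ = r₂ω₂ sin(θ₂−θ₃) / [r₄ sin(θ₄−θ₃)].
Numerator sine = +0.26050; denominator sine = -0.44464.
Result = 0.2275·1.52·(+0.26050) / (0.7669·(-0.44464)) = -0.26418 rad/s; magnitude 0.26418 rad/s.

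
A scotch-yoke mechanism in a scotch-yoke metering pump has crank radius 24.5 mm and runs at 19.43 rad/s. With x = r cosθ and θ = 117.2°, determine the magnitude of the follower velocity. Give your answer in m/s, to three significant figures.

ω = 19.43 rad/s
x = r cosθ ⇒ ẋ = −rω sinθ.
|v| = rω|sinθ| = 0.0245·19.43·|sin 117.2°| = 0.42339 m/s.

0.423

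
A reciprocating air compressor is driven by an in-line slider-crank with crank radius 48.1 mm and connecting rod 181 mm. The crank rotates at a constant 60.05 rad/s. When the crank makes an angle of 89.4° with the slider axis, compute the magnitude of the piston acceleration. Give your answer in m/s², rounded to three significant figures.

46.0

ω = 60.05 rad/s
x(θ) = r cosθ + √(L² − r² sin²θ); with ω constant, a = ω²·d²x/dθ².
d²x/dθ² = −r cosθ − r²(cos2θ)/√u − r⁴ sin²2θ/(4u^{3/2}),  u = L² − r² sin²θ = 0.0304476 m².
Substituting r = 0.0481 m, L = 0.181 m, θ = 89.4°: d²x/dθ² = +0.012752 m.
a = ω²·d²x/dθ² = (60.05)²·(+0.012752) = +45.985 m/s²;  |a| = 45.985 m/s².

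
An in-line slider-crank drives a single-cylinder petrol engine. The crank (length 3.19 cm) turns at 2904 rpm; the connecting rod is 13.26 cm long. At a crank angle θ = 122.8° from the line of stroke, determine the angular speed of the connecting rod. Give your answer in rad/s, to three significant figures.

40.5

ω = 304.1 rad/s (converted from 2904 rpm).
The rod makes angle φ with the slider axis where L sinφ = r sinθ; differentiating, L cosφ·φ̇ = r ω cosθ.
L cosφ = √(L² − r² sin²θ) = 0.12986 m.
|ω_rod| = r ω |cosθ| / √(L² − r² sin²θ) = 0.0319·304.1·0.54171/0.12986 = 40.467 rad/s.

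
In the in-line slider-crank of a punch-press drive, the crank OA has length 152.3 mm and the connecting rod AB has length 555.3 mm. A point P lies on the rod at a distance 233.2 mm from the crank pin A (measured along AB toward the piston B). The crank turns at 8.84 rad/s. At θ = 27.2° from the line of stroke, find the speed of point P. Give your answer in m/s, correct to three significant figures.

ω = 8.84 rad/s.  Crank-pin speed |V_A| = rω = 1.3463 m/s, perpendicular to OA.
Rod angle: sinφ = −(r/L) sinθ ⇒ φ = -7.202°; ω_rod = −rω cosθ/√(L²−r²sin²θ) = -2.1735 rad/s.
V_P = V_A + ω_rod × AP, with AP = 0.2332 m along the rod.
Components: V_Px = −rω sinθ − a·ω_rod·sinφ = -0.67895 m/s;  V_Py = rω cosθ + a·ω_rod·cosφ = +0.69458 m/s.
|V_P| = √(V_Px² + V_Py²) = 0.97129 m/s.

0.971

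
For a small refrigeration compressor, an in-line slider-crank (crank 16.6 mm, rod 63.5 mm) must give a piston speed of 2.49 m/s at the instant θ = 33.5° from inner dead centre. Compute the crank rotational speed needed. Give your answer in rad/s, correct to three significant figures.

For an in-line slider-crank, |v_piston| = rω|sinθ|·[1 + r cosθ/√(L² − r² sin²θ)].
With r = 0.0166 m, L = 0.0635 m, θ = 33.5°: the bracketed kinematic factor |dx/dθ| = 0.011181 m.
ω = v/|dx/dθ| = 2.49/0.011181 = 222.71 rad/s.

223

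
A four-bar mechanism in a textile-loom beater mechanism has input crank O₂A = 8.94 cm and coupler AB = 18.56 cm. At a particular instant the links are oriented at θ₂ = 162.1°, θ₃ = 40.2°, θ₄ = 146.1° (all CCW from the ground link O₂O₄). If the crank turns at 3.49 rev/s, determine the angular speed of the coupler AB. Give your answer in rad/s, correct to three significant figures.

3.03

ω₂ = 21.93 rad/s (from 3.49 rev/s).
Differentiating the loop-closure r₂e^{iθ₂}+r₃e^{iθ₃}=r₁+r₄e^{iθ₄} gives r₂ω₂e^{iθ₂}+r₃ω₃e^{iθ₃}=r₄ω₄e^{iθ₄}.
Eliminating the other unknown: ω₃ = r₂ω₂ sin(θ₄−θ₂) / [r₃ sin(θ₃−θ₄)].
Numerator sine = -0.27564; denominator sine = -0.96174.
Result = 0.0894·21.93·(-0.27564) / (0.1856·(-0.96174)) = +3.0272 rad/s; magnitude 3.0272 rad/s.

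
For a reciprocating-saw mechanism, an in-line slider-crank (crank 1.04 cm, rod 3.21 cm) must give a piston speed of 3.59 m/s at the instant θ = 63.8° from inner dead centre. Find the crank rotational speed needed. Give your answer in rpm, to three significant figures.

3200

For an in-line slider-crank, |v_piston| = rω|sinθ|·[1 + r cosθ/√(L² − r² sin²θ)].
With r = 0.0104 m, L = 0.0321 m, θ = 63.8°: the bracketed kinematic factor |dx/dθ| = 0.010727 m.
ω = v/|dx/dθ| = 3.59/0.010727 = 334.68 rad/s.
N = 60ω/(2π) = 3196 rpm.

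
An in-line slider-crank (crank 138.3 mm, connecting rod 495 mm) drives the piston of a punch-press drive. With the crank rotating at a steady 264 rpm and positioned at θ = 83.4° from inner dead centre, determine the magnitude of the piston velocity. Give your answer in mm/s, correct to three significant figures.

ω = 2π·264/60 = 27.65 rad/s
For an in-line slider-crank, x = r cosθ + √(L² − r² sin²θ), so v = −rω sinθ·[1 + r cosθ/√(L² − r² sin²θ)].
With r = 0.1383 m, L = 0.495 m, θ = 83.4°: √(L² − r² sin²θ) = 0.47555 m.
v = −0.1383·27.65·0.99337·[1 + 0.1383·0.11494/0.47555] = -3.9251 m/s.
|v| = 3.9251 m/s = 3925.1 mm/s.

3930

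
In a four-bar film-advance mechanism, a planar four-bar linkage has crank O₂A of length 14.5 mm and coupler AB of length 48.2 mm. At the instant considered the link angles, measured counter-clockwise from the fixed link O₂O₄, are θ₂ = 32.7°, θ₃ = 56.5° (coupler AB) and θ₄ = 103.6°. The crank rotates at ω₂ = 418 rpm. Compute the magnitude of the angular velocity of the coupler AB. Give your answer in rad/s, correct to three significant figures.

17.0

ω₂ = 43.77 rad/s (from 418 rpm).
Differentiating the loop-closure r₂e^{iθ₂}+r₃e^{iθ₃}=r₁+r₄e^{iθ₄} gives r₂ω₂e^{iθ₂}+r₃ω₃e^{iθ₃}=r₄ω₄e^{iθ₄}.
Eliminating the other unknown: ω₃ = r₂ω₂ sin(θ₄−θ₂) / [r₃ sin(θ₃−θ₄)].
Numerator sine = +0.94495; denominator sine = -0.73254.
Result = 0.0145·43.77·(+0.94495) / (0.0482·(-0.73254)) = -16.986 rad/s; magnitude 16.986 rad/s.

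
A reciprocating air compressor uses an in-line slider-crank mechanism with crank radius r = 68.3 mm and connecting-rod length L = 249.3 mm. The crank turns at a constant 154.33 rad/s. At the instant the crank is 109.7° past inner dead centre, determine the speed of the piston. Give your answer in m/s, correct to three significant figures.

8.98

ω = 154.3 rad/s
For an in-line slider-crank, x = r cosθ + √(L² − r² sin²θ), so v = −rω sinθ·[1 + r cosθ/√(L² − r² sin²θ)].
With r = 0.0683 m, L = 0.2493 m, θ = 109.7°: √(L² − r² sin²θ) = 0.24086 m.
v = −0.0683·154.3·0.94147·[1 + 0.0683·-0.33710/0.24086] = -8.9752 m/s.
|v| = 8.9752 m/s.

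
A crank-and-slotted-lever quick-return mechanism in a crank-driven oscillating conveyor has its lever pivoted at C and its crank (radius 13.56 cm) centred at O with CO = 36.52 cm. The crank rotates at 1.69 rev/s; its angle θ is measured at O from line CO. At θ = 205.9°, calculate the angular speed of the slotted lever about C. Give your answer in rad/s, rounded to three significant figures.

ω = 10.62 rad/s (from 1.69 rev/s).
Crank pin A relative to C: A = (d + r cosθ, r sinθ); lever angle φ = atan2(r sinθ, d + r cosθ).
Differentiating tanφ: φ̇ = rω(d cosθ + r)/(d² + r² + 2dr cosθ).
d² + r² + 2dr cosθ = |CA|² = 0.0626642 m²;  d cosθ + r = -0.19292 m.
|ω_lever| = |0.1356·10.62·-0.19292| / 0.0626642 = 4.4328 rad/s.

4.43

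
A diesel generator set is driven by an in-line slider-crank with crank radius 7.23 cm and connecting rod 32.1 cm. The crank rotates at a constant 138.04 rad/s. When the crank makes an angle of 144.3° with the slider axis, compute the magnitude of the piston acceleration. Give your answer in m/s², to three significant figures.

ω = 138 rad/s
x(θ) = r cosθ + √(L² − r² sin²θ); with ω constant, a = ω²·d²x/dθ².
d²x/dθ² = −r cosθ − r²(cos2θ)/√u − r⁴ sin²2θ/(4u^{3/2}),  u = L² − r² sin²θ = 0.101261 m².
Substituting r = 0.0723 m, L = 0.321 m, θ = 144.3°: d²x/dθ² = +0.053284 m.
a = ω²·d²x/dθ² = (138)²·(+0.053284) = +1015.3 m/s²;  |a| = 1015.3 m/s².

1020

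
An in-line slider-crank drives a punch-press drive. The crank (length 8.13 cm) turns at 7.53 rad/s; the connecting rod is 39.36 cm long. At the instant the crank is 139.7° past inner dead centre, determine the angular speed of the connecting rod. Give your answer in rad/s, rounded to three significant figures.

ω = 7.53 rad/s
The rod makes angle φ with the slider axis where L sinφ = r sinθ; differentiating, L cosφ·φ̇ = r ω cosθ.
L cosφ = √(L² − r² sin²θ) = 0.39007 m.
|ω_rod| = r ω |cosθ| / √(L² − r² sin²θ) = 0.0813·7.53·0.76267/0.39007 = 1.197 rad/s.

1.20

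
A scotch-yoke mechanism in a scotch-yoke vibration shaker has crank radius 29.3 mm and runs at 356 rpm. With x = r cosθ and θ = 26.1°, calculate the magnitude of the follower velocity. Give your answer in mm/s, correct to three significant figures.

481

ω = 37.28 rad/s (from 356 rpm).
x = r cosθ ⇒ ẋ = −rω sinθ.
|v| = rω|sinθ| = 0.0293·37.28·|sin 26.1°| = 0.48055 m/s = 480.55 mm/s.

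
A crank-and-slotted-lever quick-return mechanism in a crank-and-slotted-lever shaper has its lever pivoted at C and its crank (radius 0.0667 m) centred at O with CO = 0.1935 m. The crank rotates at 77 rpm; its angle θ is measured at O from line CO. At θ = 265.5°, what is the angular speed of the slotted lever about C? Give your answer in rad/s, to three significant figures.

0.695

ω = 8.063 rad/s (from 77 rpm).
Crank pin A relative to C: A = (d + r cosθ, r sinθ); lever angle φ = atan2(r sinθ, d + r cosθ).
Differentiating tanφ: φ̇ = rω(d cosθ + r)/(d² + r² + 2dr cosθ).
d² + r² + 2dr cosθ = |CA|² = 0.0398659 m²;  d cosθ + r = +0.051518 m.
|ω_lever| = |0.0667·8.063·+0.051518| / 0.0398659 = 0.69503 rad/s.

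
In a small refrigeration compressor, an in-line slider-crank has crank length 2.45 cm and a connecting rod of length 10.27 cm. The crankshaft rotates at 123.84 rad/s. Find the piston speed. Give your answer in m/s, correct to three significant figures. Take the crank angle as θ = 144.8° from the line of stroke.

1.40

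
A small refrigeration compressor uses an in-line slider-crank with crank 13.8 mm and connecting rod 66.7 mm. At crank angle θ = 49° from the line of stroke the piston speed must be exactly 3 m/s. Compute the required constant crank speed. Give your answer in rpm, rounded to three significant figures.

For an in-line slider-crank, |v_piston| = rω|sinθ|·[1 + r cosθ/√(L² − r² sin²θ)].
With r = 0.0138 m, L = 0.0667 m, θ = 49°: the bracketed kinematic factor |dx/dθ| = 0.011846 m.
ω = v/|dx/dθ| = 3/0.011846 = 253.24 rad/s.
N = 60ω/(2π) = 2418.3 rpm.

2420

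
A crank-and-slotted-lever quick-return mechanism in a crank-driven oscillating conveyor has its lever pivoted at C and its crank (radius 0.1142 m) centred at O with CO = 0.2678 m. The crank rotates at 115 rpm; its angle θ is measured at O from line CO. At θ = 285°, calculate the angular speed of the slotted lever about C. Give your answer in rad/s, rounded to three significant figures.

2.51

ω = 12.04 rad/s (from 115 rpm).
Crank pin A relative to C: A = (d + r cosθ, r sinθ); lever angle φ = atan2(r sinθ, d + r cosθ).
Differentiating tanφ: φ̇ = rω(d cosθ + r)/(d² + r² + 2dr cosθ).
d² + r² + 2dr cosθ = |CA|² = 0.100589 m²;  d cosθ + r = +0.18351 m.
|ω_lever| = |0.1142·12.04·+0.18351| / 0.100589 = 2.509 rad/s.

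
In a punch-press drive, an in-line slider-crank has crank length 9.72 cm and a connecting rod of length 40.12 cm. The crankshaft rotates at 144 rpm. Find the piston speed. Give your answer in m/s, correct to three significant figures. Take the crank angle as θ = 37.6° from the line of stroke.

1.07

ω = 2π·144/60 = 15.08 rad/s
For an in-line slider-crank, x = r cosθ + √(L² − r² sin²θ), so v = −rω sinθ·[1 + r cosθ/√(L² − r² sin²θ)].
With r = 0.0972 m, L = 0.4012 m, θ = 37.6°: √(L² − r² sin²θ) = 0.39679 m.
v = −0.0972·15.08·0.61015·[1 + 0.0972·0.79229/0.39679] = -1.0679 m/s.
|v| = 1.0679 m/s.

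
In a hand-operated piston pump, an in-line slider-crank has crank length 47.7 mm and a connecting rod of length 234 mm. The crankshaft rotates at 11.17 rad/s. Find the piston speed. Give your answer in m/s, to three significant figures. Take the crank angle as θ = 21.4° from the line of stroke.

0.231

ω = 11.17 rad/s
For an in-line slider-crank, x = r cosθ + √(L² − r² sin²θ), so v = −rω sinθ·[1 + r cosθ/√(L² − r² sin²θ)].
With r = 0.0477 m, L = 0.234 m, θ = 21.4°: √(L² − r² sin²θ) = 0.23335 m.
v = −0.0477·11.17·0.36488·[1 + 0.0477·0.93106/0.23335] = -0.23141 m/s.
|v| = 0.23141 m/s.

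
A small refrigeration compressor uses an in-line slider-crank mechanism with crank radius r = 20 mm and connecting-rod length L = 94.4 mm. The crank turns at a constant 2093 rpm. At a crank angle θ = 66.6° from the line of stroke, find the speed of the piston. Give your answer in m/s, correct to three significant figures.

4.37

ω = 2π·2093/60 = 219.2 rad/s
For an in-line slider-crank, x = r cosθ + √(L² − r² sin²θ), so v = −rω sinθ·[1 + r cosθ/√(L² − r² sin²θ)].
With r = 0.02 m, L = 0.0944 m, θ = 66.6°: √(L² − r² sin²θ) = 0.092598 m.
v = −0.02·219.2·0.91775·[1 + 0.02·0.39715/0.092598] = -4.3681 m/s.
|v| = 4.3681 m/s.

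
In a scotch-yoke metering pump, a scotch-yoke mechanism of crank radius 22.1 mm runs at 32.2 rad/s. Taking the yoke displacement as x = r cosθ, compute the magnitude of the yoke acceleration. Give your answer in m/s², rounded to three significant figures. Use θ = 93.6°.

1.44

ω = 32.2 rad/s
x = r cosθ ⇒ ẍ = −rω² cosθ (ω constant).
|a| = rω²|cosθ| = 0.0221·(32.2)²·|cos 93.6°| = 1.4388 m/s².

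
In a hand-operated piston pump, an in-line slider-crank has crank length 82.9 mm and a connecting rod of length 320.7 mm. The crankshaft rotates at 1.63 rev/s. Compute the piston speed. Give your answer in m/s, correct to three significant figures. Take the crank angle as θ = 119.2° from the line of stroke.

0.645

ω = 2π·1.63 = 10.24 rad/s
For an in-line slider-crank, x = r cosθ + √(L² − r² sin²θ), so v = −rω sinθ·[1 + r cosθ/√(L² − r² sin²θ)].
With r = 0.0829 m, L = 0.3207 m, θ = 119.2°: √(L² − r² sin²θ) = 0.31243 m.
v = −0.0829·10.24·0.87292·[1 + 0.0829·-0.48786/0.31243] = -0.6452 m/s.
|v| = 0.6452 m/s.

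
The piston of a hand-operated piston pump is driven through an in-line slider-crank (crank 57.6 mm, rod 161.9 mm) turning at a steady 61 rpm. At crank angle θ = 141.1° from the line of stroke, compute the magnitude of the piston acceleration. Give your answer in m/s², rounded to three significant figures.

1.62

ω = 2π·61/60 = 6.388 rad/s
x(θ) = r cosθ + √(L² − r² sin²θ); with ω constant, a = ω²·d²x/dθ².
d²x/dθ² = −r cosθ − r²(cos2θ)/√u − r⁴ sin²2θ/(4u^{3/2}),  u = L² − r² sin²θ = 0.0249033 m².
Substituting r = 0.0576 m, L = 0.1619 m, θ = 141.1°: d²x/dθ² = +0.039715 m.
a = ω²·d²x/dθ² = (6.388)²·(+0.039715) = +1.6206 m/s²;  |a| = 1.6206 m/s².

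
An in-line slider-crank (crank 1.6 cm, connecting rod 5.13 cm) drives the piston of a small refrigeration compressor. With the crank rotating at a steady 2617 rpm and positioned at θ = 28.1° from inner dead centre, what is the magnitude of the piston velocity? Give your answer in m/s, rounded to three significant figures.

2.64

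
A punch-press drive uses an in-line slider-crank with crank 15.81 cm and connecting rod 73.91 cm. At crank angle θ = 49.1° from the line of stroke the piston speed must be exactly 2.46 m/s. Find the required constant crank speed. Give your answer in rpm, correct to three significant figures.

For an in-line slider-crank, |v_piston| = rω|sinθ|·[1 + r cosθ/√(L² − r² sin²θ)].
With r = 0.1581 m, L = 0.7391 m, θ = 49.1°: the bracketed kinematic factor |dx/dθ| = 0.13646 m.
ω = v/|dx/dθ| = 2.46/0.13646 = 18.027 rad/s.
N = 60ω/(2π) = 172.15 rpm.

172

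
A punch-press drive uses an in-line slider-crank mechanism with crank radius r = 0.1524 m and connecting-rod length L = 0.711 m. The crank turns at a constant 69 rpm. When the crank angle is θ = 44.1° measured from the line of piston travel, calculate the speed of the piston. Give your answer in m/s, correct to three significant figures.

0.886

ω = 2π·69/60 = 7.226 rad/s
For an in-line slider-crank, x = r cosθ + √(L² − r² sin²θ), so v = −rω sinθ·[1 + r cosθ/√(L² − r² sin²θ)].
With r = 0.1524 m, L = 0.711 m, θ = 44.1°: √(L² − r² sin²θ) = 0.70305 m.
v = −0.1524·7.226·0.69591·[1 + 0.1524·0.71813/0.70305] = -0.88563 m/s.
|v| = 0.88563 m/s.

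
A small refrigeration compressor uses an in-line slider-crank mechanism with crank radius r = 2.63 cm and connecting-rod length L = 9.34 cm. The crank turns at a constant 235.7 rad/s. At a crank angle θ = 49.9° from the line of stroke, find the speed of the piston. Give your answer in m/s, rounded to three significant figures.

ω = 235.7 rad/s
For an in-line slider-crank, x = r cosθ + √(L² − r² sin²θ), so v = −rω sinθ·[1 + r cosθ/√(L² − r² sin²θ)].
With r = 0.0263 m, L = 0.0934 m, θ = 49.9°: √(L² − r² sin²θ) = 0.091208 m.
v = −0.0263·235.7·0.76492·[1 + 0.0263·0.64412/0.091208] = -5.6224 m/s.
|v| = 5.6224 m/s.

5.62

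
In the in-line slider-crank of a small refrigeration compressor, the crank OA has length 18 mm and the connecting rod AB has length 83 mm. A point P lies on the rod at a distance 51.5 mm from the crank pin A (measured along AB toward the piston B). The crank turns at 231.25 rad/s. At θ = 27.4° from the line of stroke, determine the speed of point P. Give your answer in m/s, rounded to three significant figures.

ω = 231.2 rad/s.  Crank-pin speed |V_A| = rω = 4.1625 m/s, perpendicular to OA.
Rod angle: sinφ = −(r/L) sinθ ⇒ φ = -5.728°; ω_rod = −rω cosθ/√(L²−r²sin²θ) = -44.748 rad/s.
V_P = V_A + ω_rod × AP, with AP = 0.0515 m along the rod.
Components: V_Px = −rω sinθ − a·ω_rod·sinφ = -2.1456 m/s;  V_Py = rω cosθ + a·ω_rod·cosφ = +1.4025 m/s.
|V_P| = √(V_Px² + V_Py²) = 2.5633 m/s.

2.56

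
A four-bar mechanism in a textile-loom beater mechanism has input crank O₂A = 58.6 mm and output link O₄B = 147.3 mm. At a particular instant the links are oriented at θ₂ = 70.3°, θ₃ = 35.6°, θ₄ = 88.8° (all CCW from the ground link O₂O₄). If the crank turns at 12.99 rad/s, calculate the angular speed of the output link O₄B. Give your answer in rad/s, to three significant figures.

ω₂ = 12.99 rad/s
Differentiating the loop-closure r₂e^{iθ₂}+r₃e^{iθ₃}=r₁+r₄e^{iθ₄} gives r₂ω₂e^{iθ₂}+r₃ω₃e^{iθ₃}=r₄ω₄e^{iθ₄}.
Eliminating the other unknown: ω₄ = r₂ω₂ sin(θ₂−θ₃) / [r₄ sin(θ₄−θ₃)].
Numerator sine = +0.56928; denominator sine = +0.80073.
Result = 0.0586·12.99·(+0.56928) / (0.1473·(+0.80073)) = +3.674 rad/s; magnitude 3.674 rad/s.

3.67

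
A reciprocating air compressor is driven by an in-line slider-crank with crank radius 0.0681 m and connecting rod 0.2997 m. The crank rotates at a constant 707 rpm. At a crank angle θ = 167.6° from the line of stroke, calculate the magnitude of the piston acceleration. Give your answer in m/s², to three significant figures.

287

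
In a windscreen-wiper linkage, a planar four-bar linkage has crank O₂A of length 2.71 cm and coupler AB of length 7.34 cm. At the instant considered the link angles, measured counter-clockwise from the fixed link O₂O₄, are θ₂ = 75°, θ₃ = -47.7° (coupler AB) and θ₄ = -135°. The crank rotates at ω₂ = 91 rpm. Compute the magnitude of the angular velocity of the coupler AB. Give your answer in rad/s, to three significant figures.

1.76

ω₂ = 9.529 rad/s (from 91 rpm).
Differentiating the loop-closure r₂e^{iθ₂}+r₃e^{iθ₃}=r₁+r₄e^{iθ₄} gives r₂ω₂e^{iθ₂}+r₃ω₃e^{iθ₃}=r₄ω₄e^{iθ₄}.
Eliminating the other unknown: ω₃ = r₂ω₂ sin(θ₄−θ₂) / [r₃ sin(θ₃−θ₄)].
Numerator sine = +0.50000; denominator sine = +0.99889.
Result = 0.0271·9.529·(+0.50000) / (0.0734·(+0.99889)) = +1.7611 rad/s; magnitude 1.7611 rad/s.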